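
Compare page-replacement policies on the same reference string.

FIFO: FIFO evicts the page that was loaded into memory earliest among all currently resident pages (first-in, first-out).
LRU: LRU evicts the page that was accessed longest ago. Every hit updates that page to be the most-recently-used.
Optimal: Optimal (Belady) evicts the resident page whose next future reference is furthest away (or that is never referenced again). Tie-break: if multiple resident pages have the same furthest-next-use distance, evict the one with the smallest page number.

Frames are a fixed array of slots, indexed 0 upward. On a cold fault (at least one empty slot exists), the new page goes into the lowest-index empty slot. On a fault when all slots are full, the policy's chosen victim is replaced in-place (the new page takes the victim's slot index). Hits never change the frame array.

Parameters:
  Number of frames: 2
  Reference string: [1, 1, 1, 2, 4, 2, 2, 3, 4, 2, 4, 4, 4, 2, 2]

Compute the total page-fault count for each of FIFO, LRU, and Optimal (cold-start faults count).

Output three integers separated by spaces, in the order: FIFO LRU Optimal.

--- FIFO ---
  step 0: ref 1 -> FAULT, frames=[1,-] (faults so far: 1)
  step 1: ref 1 -> HIT, frames=[1,-] (faults so far: 1)
  step 2: ref 1 -> HIT, frames=[1,-] (faults so far: 1)
  step 3: ref 2 -> FAULT, frames=[1,2] (faults so far: 2)
  step 4: ref 4 -> FAULT, evict 1, frames=[4,2] (faults so far: 3)
  step 5: ref 2 -> HIT, frames=[4,2] (faults so far: 3)
  step 6: ref 2 -> HIT, frames=[4,2] (faults so far: 3)
  step 7: ref 3 -> FAULT, evict 2, frames=[4,3] (faults so far: 4)
  step 8: ref 4 -> HIT, frames=[4,3] (faults so far: 4)
  step 9: ref 2 -> FAULT, evict 4, frames=[2,3] (faults so far: 5)
  step 10: ref 4 -> FAULT, evict 3, frames=[2,4] (faults so far: 6)
  step 11: ref 4 -> HIT, frames=[2,4] (faults so far: 6)
  step 12: ref 4 -> HIT, frames=[2,4] (faults so far: 6)
  step 13: ref 2 -> HIT, frames=[2,4] (faults so far: 6)
  step 14: ref 2 -> HIT, frames=[2,4] (faults so far: 6)
  FIFO total faults: 6
--- LRU ---
  step 0: ref 1 -> FAULT, frames=[1,-] (faults so far: 1)
  step 1: ref 1 -> HIT, frames=[1,-] (faults so far: 1)
  step 2: ref 1 -> HIT, frames=[1,-] (faults so far: 1)
  step 3: ref 2 -> FAULT, frames=[1,2] (faults so far: 2)
  step 4: ref 4 -> FAULT, evict 1, frames=[4,2] (faults so far: 3)
  step 5: ref 2 -> HIT, frames=[4,2] (faults so far: 3)
  step 6: ref 2 -> HIT, frames=[4,2] (faults so far: 3)
  step 7: ref 3 -> FAULT, evict 4, frames=[3,2] (faults so far: 4)
  step 8: ref 4 -> FAULT, evict 2, frames=[3,4] (faults so far: 5)
  step 9: ref 2 -> FAULT, evict 3, frames=[2,4] (faults so far: 6)
  step 10: ref 4 -> HIT, frames=[2,4] (faults so far: 6)
  step 11: ref 4 -> HIT, frames=[2,4] (faults so far: 6)
  step 12: ref 4 -> HIT, frames=[2,4] (faults so far: 6)
  step 13: ref 2 -> HIT, frames=[2,4] (faults so far: 6)
  step 14: ref 2 -> HIT, frames=[2,4] (faults so far: 6)
  LRU total faults: 6
--- Optimal ---
  step 0: ref 1 -> FAULT, frames=[1,-] (faults so far: 1)
  step 1: ref 1 -> HIT, frames=[1,-] (faults so far: 1)
  step 2: ref 1 -> HIT, frames=[1,-] (faults so far: 1)
  step 3: ref 2 -> FAULT, frames=[1,2] (faults so far: 2)
  step 4: ref 4 -> FAULT, evict 1, frames=[4,2] (faults so far: 3)
  step 5: ref 2 -> HIT, frames=[4,2] (faults so far: 3)
  step 6: ref 2 -> HIT, frames=[4,2] (faults so far: 3)
  step 7: ref 3 -> FAULT, evict 2, frames=[4,3] (faults so far: 4)
  step 8: ref 4 -> HIT, frames=[4,3] (faults so far: 4)
  step 9: ref 2 -> FAULT, evict 3, frames=[4,2] (faults so far: 5)
  step 10: ref 4 -> HIT, frames=[4,2] (faults so far: 5)
  step 11: ref 4 -> HIT, frames=[4,2] (faults so far: 5)
  step 12: ref 4 -> HIT, frames=[4,2] (faults so far: 5)
  step 13: ref 2 -> HIT, frames=[4,2] (faults so far: 5)
  step 14: ref 2 -> HIT, frames=[4,2] (faults so far: 5)
  Optimal total faults: 5

Answer: 6 6 5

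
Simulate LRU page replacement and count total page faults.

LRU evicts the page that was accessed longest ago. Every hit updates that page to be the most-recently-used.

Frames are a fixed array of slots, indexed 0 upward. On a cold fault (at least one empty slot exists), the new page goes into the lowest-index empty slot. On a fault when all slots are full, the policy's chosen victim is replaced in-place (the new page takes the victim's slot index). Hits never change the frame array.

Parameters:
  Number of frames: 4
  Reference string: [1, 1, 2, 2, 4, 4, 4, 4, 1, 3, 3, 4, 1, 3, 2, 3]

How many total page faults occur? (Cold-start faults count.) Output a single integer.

Step 0: ref 1 → FAULT, frames=[1,-,-,-]
Step 1: ref 1 → HIT, frames=[1,-,-,-]
Step 2: ref 2 → FAULT, frames=[1,2,-,-]
Step 3: ref 2 → HIT, frames=[1,2,-,-]
Step 4: ref 4 → FAULT, frames=[1,2,4,-]
Step 5: ref 4 → HIT, frames=[1,2,4,-]
Step 6: ref 4 → HIT, frames=[1,2,4,-]
Step 7: ref 4 → HIT, frames=[1,2,4,-]
Step 8: ref 1 → HIT, frames=[1,2,4,-]
Step 9: ref 3 → FAULT, frames=[1,2,4,3]
Step 10: ref 3 → HIT, frames=[1,2,4,3]
Step 11: ref 4 → HIT, frames=[1,2,4,3]
Step 12: ref 1 → HIT, frames=[1,2,4,3]
Step 13: ref 3 → HIT, frames=[1,2,4,3]
Step 14: ref 2 → HIT, frames=[1,2,4,3]
Step 15: ref 3 → HIT, frames=[1,2,4,3]
Total faults: 4

Answer: 4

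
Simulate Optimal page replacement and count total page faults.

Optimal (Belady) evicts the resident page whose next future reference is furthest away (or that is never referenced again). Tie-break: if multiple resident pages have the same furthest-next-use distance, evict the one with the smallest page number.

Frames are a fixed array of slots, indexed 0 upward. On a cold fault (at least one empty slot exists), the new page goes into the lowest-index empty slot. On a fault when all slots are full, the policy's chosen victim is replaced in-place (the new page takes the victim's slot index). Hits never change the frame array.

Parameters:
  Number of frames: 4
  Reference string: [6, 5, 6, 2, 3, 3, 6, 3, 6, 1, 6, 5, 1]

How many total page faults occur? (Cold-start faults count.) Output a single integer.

Step 0: ref 6 → FAULT, frames=[6,-,-,-]
Step 1: ref 5 → FAULT, frames=[6,5,-,-]
Step 2: ref 6 → HIT, frames=[6,5,-,-]
Step 3: ref 2 → FAULT, frames=[6,5,2,-]
Step 4: ref 3 → FAULT, frames=[6,5,2,3]
Step 5: ref 3 → HIT, frames=[6,5,2,3]
Step 6: ref 6 → HIT, frames=[6,5,2,3]
Step 7: ref 3 → HIT, frames=[6,5,2,3]
Step 8: ref 6 → HIT, frames=[6,5,2,3]
Step 9: ref 1 → FAULT (evict 2), frames=[6,5,1,3]
Step 10: ref 6 → HIT, frames=[6,5,1,3]
Step 11: ref 5 → HIT, frames=[6,5,1,3]
Step 12: ref 1 → HIT, frames=[6,5,1,3]
Total faults: 5

Answer: 5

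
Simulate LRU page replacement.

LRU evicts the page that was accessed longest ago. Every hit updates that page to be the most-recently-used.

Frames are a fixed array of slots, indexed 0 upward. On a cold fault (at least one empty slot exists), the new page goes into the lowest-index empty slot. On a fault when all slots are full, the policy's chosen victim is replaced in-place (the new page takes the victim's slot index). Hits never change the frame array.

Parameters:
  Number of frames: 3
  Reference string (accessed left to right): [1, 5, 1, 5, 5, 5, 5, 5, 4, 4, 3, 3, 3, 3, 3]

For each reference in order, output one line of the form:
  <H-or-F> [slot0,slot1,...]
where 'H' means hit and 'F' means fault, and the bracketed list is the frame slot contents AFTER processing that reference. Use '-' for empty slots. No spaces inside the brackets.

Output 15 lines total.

F [1,-,-]
F [1,5,-]
H [1,5,-]
H [1,5,-]
H [1,5,-]
H [1,5,-]
H [1,5,-]
H [1,5,-]
F [1,5,4]
H [1,5,4]
F [3,5,4]
H [3,5,4]
H [3,5,4]
H [3,5,4]
H [3,5,4]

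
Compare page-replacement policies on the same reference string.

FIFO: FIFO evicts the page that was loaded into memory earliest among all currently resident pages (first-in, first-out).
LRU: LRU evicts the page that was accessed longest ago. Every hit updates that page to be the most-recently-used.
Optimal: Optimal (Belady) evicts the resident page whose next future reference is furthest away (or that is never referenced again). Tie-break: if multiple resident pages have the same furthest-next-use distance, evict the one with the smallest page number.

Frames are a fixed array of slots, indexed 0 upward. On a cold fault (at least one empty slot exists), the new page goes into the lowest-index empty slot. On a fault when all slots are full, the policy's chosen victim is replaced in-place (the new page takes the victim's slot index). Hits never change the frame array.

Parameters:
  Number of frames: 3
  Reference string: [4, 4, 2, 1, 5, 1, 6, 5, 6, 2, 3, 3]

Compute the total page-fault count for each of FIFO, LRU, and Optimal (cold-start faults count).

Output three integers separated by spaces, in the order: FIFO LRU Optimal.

Answer: 7 7 6

Derivation:
--- FIFO ---
  step 0: ref 4 -> FAULT, frames=[4,-,-] (faults so far: 1)
  step 1: ref 4 -> HIT, frames=[4,-,-] (faults so far: 1)
  step 2: ref 2 -> FAULT, frames=[4,2,-] (faults so far: 2)
  step 3: ref 1 -> FAULT, frames=[4,2,1] (faults so far: 3)
  step 4: ref 5 -> FAULT, evict 4, frames=[5,2,1] (faults so far: 4)
  step 5: ref 1 -> HIT, frames=[5,2,1] (faults so far: 4)
  step 6: ref 6 -> FAULT, evict 2, frames=[5,6,1] (faults so far: 5)
  step 7: ref 5 -> HIT, frames=[5,6,1] (faults so far: 5)
  step 8: ref 6 -> HIT, frames=[5,6,1] (faults so far: 5)
  step 9: ref 2 -> FAULT, evict 1, frames=[5,6,2] (faults so far: 6)
  step 10: ref 3 -> FAULT, evict 5, frames=[3,6,2] (faults so far: 7)
  step 11: ref 3 -> HIT, frames=[3,6,2] (faults so far: 7)
  FIFO total faults: 7
--- LRU ---
  step 0: ref 4 -> FAULT, frames=[4,-,-] (faults so far: 1)
  step 1: ref 4 -> HIT, frames=[4,-,-] (faults so far: 1)
  step 2: ref 2 -> FAULT, frames=[4,2,-] (faults so far: 2)
  step 3: ref 1 -> FAULT, frames=[4,2,1] (faults so far: 3)
  step 4: ref 5 -> FAULT, evict 4, frames=[5,2,1] (faults so far: 4)
  step 5: ref 1 -> HIT, frames=[5,2,1] (faults so far: 4)
  step 6: ref 6 -> FAULT, evict 2, frames=[5,6,1] (faults so far: 5)
  step 7: ref 5 -> HIT, frames=[5,6,1] (faults so far: 5)
  step 8: ref 6 -> HIT, frames=[5,6,1] (faults so far: 5)
  step 9: ref 2 -> FAULT, evict 1, frames=[5,6,2] (faults so far: 6)
  step 10: ref 3 -> FAULT, evict 5, frames=[3,6,2] (faults so far: 7)
  step 11: ref 3 -> HIT, frames=[3,6,2] (faults so far: 7)
  LRU total faults: 7
--- Optimal ---
  step 0: ref 4 -> FAULT, frames=[4,-,-] (faults so far: 1)
  step 1: ref 4 -> HIT, frames=[4,-,-] (faults so far: 1)
  step 2: ref 2 -> FAULT, frames=[4,2,-] (faults so far: 2)
  step 3: ref 1 -> FAULT, frames=[4,2,1] (faults so far: 3)
  step 4: ref 5 -> FAULT, evict 4, frames=[5,2,1] (faults so far: 4)
  step 5: ref 1 -> HIT, frames=[5,2,1] (faults so far: 4)
  step 6: ref 6 -> FAULT, evict 1, frames=[5,2,6] (faults so far: 5)
  step 7: ref 5 -> HIT, frames=[5,2,6] (faults so far: 5)
  step 8: ref 6 -> HIT, frames=[5,2,6] (faults so far: 5)
  step 9: ref 2 -> HIT, frames=[5,2,6] (faults so far: 5)
  step 10: ref 3 -> FAULT, evict 2, frames=[5,3,6] (faults so far: 6)
  step 11: ref 3 -> HIT, frames=[5,3,6] (faults so far: 6)
  Optimal total faults: 6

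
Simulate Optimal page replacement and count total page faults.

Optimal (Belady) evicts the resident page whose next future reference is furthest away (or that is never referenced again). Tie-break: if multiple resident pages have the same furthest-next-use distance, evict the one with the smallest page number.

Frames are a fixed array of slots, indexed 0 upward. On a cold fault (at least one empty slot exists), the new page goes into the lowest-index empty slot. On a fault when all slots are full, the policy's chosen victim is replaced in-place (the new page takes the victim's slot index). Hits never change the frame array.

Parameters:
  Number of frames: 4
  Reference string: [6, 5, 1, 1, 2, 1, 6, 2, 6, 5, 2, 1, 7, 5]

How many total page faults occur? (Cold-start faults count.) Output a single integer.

Answer: 5

Derivation:
Step 0: ref 6 → FAULT, frames=[6,-,-,-]
Step 1: ref 5 → FAULT, frames=[6,5,-,-]
Step 2: ref 1 → FAULT, frames=[6,5,1,-]
Step 3: ref 1 → HIT, frames=[6,5,1,-]
Step 4: ref 2 → FAULT, frames=[6,5,1,2]
Step 5: ref 1 → HIT, frames=[6,5,1,2]
Step 6: ref 6 → HIT, frames=[6,5,1,2]
Step 7: ref 2 → HIT, frames=[6,5,1,2]
Step 8: ref 6 → HIT, frames=[6,5,1,2]
Step 9: ref 5 → HIT, frames=[6,5,1,2]
Step 10: ref 2 → HIT, frames=[6,5,1,2]
Step 11: ref 1 → HIT, frames=[6,5,1,2]
Step 12: ref 7 → FAULT (evict 1), frames=[6,5,7,2]
Step 13: ref 5 → HIT, frames=[6,5,7,2]
Total faults: 5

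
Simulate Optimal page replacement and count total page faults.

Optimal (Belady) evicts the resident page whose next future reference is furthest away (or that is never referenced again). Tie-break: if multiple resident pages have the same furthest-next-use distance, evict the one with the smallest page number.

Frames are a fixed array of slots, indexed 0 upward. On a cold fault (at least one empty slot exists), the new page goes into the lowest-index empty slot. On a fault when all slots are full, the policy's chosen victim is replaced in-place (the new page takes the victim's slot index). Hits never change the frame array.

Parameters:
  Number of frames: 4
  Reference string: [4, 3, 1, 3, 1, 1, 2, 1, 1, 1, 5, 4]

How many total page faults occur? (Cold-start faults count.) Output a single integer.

Step 0: ref 4 → FAULT, frames=[4,-,-,-]
Step 1: ref 3 → FAULT, frames=[4,3,-,-]
Step 2: ref 1 → FAULT, frames=[4,3,1,-]
Step 3: ref 3 → HIT, frames=[4,3,1,-]
Step 4: ref 1 → HIT, frames=[4,3,1,-]
Step 5: ref 1 → HIT, frames=[4,3,1,-]
Step 6: ref 2 → FAULT, frames=[4,3,1,2]
Step 7: ref 1 → HIT, frames=[4,3,1,2]
Step 8: ref 1 → HIT, frames=[4,3,1,2]
Step 9: ref 1 → HIT, frames=[4,3,1,2]
Step 10: ref 5 → FAULT (evict 1), frames=[4,3,5,2]
Step 11: ref 4 → HIT, frames=[4,3,5,2]
Total faults: 5

Answer: 5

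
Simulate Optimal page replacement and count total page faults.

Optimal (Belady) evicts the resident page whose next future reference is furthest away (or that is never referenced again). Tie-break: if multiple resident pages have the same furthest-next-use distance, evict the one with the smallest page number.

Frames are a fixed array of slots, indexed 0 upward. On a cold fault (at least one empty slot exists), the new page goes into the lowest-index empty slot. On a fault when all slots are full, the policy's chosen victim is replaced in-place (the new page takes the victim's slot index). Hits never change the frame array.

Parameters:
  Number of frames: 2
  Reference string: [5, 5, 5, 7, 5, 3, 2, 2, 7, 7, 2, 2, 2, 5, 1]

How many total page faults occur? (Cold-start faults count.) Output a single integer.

Step 0: ref 5 → FAULT, frames=[5,-]
Step 1: ref 5 → HIT, frames=[5,-]
Step 2: ref 5 → HIT, frames=[5,-]
Step 3: ref 7 → FAULT, frames=[5,7]
Step 4: ref 5 → HIT, frames=[5,7]
Step 5: ref 3 → FAULT (evict 5), frames=[3,7]
Step 6: ref 2 → FAULT (evict 3), frames=[2,7]
Step 7: ref 2 → HIT, frames=[2,7]
Step 8: ref 7 → HIT, frames=[2,7]
Step 9: ref 7 → HIT, frames=[2,7]
Step 10: ref 2 → HIT, frames=[2,7]
Step 11: ref 2 → HIT, frames=[2,7]
Step 12: ref 2 → HIT, frames=[2,7]
Step 13: ref 5 → FAULT (evict 2), frames=[5,7]
Step 14: ref 1 → FAULT (evict 5), frames=[1,7]
Total faults: 6

Answer: 6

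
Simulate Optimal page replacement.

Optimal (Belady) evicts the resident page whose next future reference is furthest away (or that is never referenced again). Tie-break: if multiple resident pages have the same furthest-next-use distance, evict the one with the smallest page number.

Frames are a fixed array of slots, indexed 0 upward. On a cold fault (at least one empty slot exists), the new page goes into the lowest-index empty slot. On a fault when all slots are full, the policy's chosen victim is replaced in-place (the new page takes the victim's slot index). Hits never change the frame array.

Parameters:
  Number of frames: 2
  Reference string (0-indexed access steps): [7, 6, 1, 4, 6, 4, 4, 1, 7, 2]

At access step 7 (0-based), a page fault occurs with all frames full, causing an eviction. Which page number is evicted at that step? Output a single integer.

Step 0: ref 7 -> FAULT, frames=[7,-]
Step 1: ref 6 -> FAULT, frames=[7,6]
Step 2: ref 1 -> FAULT, evict 7, frames=[1,6]
Step 3: ref 4 -> FAULT, evict 1, frames=[4,6]
Step 4: ref 6 -> HIT, frames=[4,6]
Step 5: ref 4 -> HIT, frames=[4,6]
Step 6: ref 4 -> HIT, frames=[4,6]
Step 7: ref 1 -> FAULT, evict 4, frames=[1,6]
At step 7: evicted page 4

Answer: 4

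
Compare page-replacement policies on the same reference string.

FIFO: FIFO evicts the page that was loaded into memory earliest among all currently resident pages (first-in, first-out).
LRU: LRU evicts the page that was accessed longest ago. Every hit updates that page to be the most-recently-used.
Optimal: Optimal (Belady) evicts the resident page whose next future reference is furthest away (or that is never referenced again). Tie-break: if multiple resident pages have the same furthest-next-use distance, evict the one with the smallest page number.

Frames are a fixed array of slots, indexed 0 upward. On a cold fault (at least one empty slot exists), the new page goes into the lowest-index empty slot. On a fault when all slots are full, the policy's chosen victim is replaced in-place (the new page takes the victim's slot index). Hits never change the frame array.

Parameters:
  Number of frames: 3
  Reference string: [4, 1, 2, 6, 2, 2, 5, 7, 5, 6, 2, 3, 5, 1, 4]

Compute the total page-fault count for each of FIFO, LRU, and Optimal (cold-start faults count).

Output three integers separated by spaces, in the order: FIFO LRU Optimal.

Answer: 11 12 10

Derivation:
--- FIFO ---
  step 0: ref 4 -> FAULT, frames=[4,-,-] (faults so far: 1)
  step 1: ref 1 -> FAULT, frames=[4,1,-] (faults so far: 2)
  step 2: ref 2 -> FAULT, frames=[4,1,2] (faults so far: 3)
  step 3: ref 6 -> FAULT, evict 4, frames=[6,1,2] (faults so far: 4)
  step 4: ref 2 -> HIT, frames=[6,1,2] (faults so far: 4)
  step 5: ref 2 -> HIT, frames=[6,1,2] (faults so far: 4)
  step 6: ref 5 -> FAULT, evict 1, frames=[6,5,2] (faults so far: 5)
  step 7: ref 7 -> FAULT, evict 2, frames=[6,5,7] (faults so far: 6)
  step 8: ref 5 -> HIT, frames=[6,5,7] (faults so far: 6)
  step 9: ref 6 -> HIT, frames=[6,5,7] (faults so far: 6)
  step 10: ref 2 -> FAULT, evict 6, frames=[2,5,7] (faults so far: 7)
  step 11: ref 3 -> FAULT, evict 5, frames=[2,3,7] (faults so far: 8)
  step 12: ref 5 -> FAULT, evict 7, frames=[2,3,5] (faults so far: 9)
  step 13: ref 1 -> FAULT, evict 2, frames=[1,3,5] (faults so far: 10)
  step 14: ref 4 -> FAULT, evict 3, frames=[1,4,5] (faults so far: 11)
  FIFO total faults: 11
--- LRU ---
  step 0: ref 4 -> FAULT, frames=[4,-,-] (faults so far: 1)
  step 1: ref 1 -> FAULT, frames=[4,1,-] (faults so far: 2)
  step 2: ref 2 -> FAULT, frames=[4,1,2] (faults so far: 3)
  step 3: ref 6 -> FAULT, evict 4, frames=[6,1,2] (faults so far: 4)
  step 4: ref 2 -> HIT, frames=[6,1,2] (faults so far: 4)
  step 5: ref 2 -> HIT, frames=[6,1,2] (faults so far: 4)
  step 6: ref 5 -> FAULT, evict 1, frames=[6,5,2] (faults so far: 5)
  step 7: ref 7 -> FAULT, evict 6, frames=[7,5,2] (faults so far: 6)
  step 8: ref 5 -> HIT, frames=[7,5,2] (faults so far: 6)
  step 9: ref 6 -> FAULT, evict 2, frames=[7,5,6] (faults so far: 7)
  step 10: ref 2 -> FAULT, evict 7, frames=[2,5,6] (faults so far: 8)
  step 11: ref 3 -> FAULT, evict 5, frames=[2,3,6] (faults so far: 9)
  step 12: ref 5 -> FAULT, evict 6, frames=[2,3,5] (faults so far: 10)
  step 13: ref 1 -> FAULT, evict 2, frames=[1,3,5] (faults so far: 11)
  step 14: ref 4 -> FAULT, evict 3, frames=[1,4,5] (faults so far: 12)
  LRU total faults: 12
--- Optimal ---
  step 0: ref 4 -> FAULT, frames=[4,-,-] (faults so far: 1)
  step 1: ref 1 -> FAULT, frames=[4,1,-] (faults so far: 2)
  step 2: ref 2 -> FAULT, frames=[4,1,2] (faults so far: 3)
  step 3: ref 6 -> FAULT, evict 4, frames=[6,1,2] (faults so far: 4)
  step 4: ref 2 -> HIT, frames=[6,1,2] (faults so far: 4)
  step 5: ref 2 -> HIT, frames=[6,1,2] (faults so far: 4)
  step 6: ref 5 -> FAULT, evict 1, frames=[6,5,2] (faults so far: 5)
  step 7: ref 7 -> FAULT, evict 2, frames=[6,5,7] (faults so far: 6)
  step 8: ref 5 -> HIT, frames=[6,5,7] (faults so far: 6)
  step 9: ref 6 -> HIT, frames=[6,5,7] (faults so far: 6)
  step 10: ref 2 -> FAULT, evict 6, frames=[2,5,7] (faults so far: 7)
  step 11: ref 3 -> FAULT, evict 2, frames=[3,5,7] (faults so far: 8)
  step 12: ref 5 -> HIT, frames=[3,5,7] (faults so far: 8)
  step 13: ref 1 -> FAULT, evict 3, frames=[1,5,7] (faults so far: 9)
  step 14: ref 4 -> FAULT, evict 1, frames=[4,5,7] (faults so far: 10)
  Optimal total faults: 10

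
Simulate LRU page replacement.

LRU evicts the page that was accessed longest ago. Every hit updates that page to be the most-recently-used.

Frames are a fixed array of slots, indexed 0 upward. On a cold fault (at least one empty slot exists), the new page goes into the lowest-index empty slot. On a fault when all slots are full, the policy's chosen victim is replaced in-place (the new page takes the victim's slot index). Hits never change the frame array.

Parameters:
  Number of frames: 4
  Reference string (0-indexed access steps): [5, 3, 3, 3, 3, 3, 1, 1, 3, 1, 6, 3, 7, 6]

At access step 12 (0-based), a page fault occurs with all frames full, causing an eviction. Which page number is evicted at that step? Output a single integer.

Answer: 5

Derivation:
Step 0: ref 5 -> FAULT, frames=[5,-,-,-]
Step 1: ref 3 -> FAULT, frames=[5,3,-,-]
Step 2: ref 3 -> HIT, frames=[5,3,-,-]
Step 3: ref 3 -> HIT, frames=[5,3,-,-]
Step 4: ref 3 -> HIT, frames=[5,3,-,-]
Step 5: ref 3 -> HIT, frames=[5,3,-,-]
Step 6: ref 1 -> FAULT, frames=[5,3,1,-]
Step 7: ref 1 -> HIT, frames=[5,3,1,-]
Step 8: ref 3 -> HIT, frames=[5,3,1,-]
Step 9: ref 1 -> HIT, frames=[5,3,1,-]
Step 10: ref 6 -> FAULT, frames=[5,3,1,6]
Step 11: ref 3 -> HIT, frames=[5,3,1,6]
Step 12: ref 7 -> FAULT, evict 5, frames=[7,3,1,6]
At step 12: evicted page 5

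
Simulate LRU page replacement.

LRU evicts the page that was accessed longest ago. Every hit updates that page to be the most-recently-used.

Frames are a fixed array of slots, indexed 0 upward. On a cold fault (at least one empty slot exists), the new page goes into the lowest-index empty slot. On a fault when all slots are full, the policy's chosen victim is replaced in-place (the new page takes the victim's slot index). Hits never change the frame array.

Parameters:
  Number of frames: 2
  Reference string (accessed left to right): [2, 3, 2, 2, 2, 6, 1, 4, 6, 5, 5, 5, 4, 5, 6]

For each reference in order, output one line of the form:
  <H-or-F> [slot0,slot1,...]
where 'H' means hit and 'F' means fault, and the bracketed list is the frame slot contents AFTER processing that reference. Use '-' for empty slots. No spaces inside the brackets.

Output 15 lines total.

F [2,-]
F [2,3]
H [2,3]
H [2,3]
H [2,3]
F [2,6]
F [1,6]
F [1,4]
F [6,4]
F [6,5]
H [6,5]
H [6,5]
F [4,5]
H [4,5]
F [6,5]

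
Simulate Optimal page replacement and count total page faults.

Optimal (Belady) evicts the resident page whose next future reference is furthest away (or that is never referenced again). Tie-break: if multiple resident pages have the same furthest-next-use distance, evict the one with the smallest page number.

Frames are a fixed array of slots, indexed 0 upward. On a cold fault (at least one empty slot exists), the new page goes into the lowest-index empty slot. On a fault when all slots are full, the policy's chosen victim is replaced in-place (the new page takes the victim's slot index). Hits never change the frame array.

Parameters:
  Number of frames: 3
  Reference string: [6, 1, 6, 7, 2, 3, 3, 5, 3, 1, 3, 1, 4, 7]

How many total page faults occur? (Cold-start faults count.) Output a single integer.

Answer: 8

Derivation:
Step 0: ref 6 → FAULT, frames=[6,-,-]
Step 1: ref 1 → FAULT, frames=[6,1,-]
Step 2: ref 6 → HIT, frames=[6,1,-]
Step 3: ref 7 → FAULT, frames=[6,1,7]
Step 4: ref 2 → FAULT (evict 6), frames=[2,1,7]
Step 5: ref 3 → FAULT (evict 2), frames=[3,1,7]
Step 6: ref 3 → HIT, frames=[3,1,7]
Step 7: ref 5 → FAULT (evict 7), frames=[3,1,5]
Step 8: ref 3 → HIT, frames=[3,1,5]
Step 9: ref 1 → HIT, frames=[3,1,5]
Step 10: ref 3 → HIT, frames=[3,1,5]
Step 11: ref 1 → HIT, frames=[3,1,5]
Step 12: ref 4 → FAULT (evict 1), frames=[3,4,5]
Step 13: ref 7 → FAULT (evict 3), frames=[7,4,5]
Total faults: 8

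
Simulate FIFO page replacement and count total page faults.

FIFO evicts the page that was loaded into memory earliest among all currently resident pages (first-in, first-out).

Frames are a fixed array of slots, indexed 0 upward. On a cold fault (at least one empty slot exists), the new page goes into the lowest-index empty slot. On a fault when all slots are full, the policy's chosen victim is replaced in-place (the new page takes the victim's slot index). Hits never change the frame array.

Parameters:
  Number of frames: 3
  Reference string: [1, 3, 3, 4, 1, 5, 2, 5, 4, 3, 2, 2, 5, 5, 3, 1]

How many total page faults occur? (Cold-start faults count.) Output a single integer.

Step 0: ref 1 → FAULT, frames=[1,-,-]
Step 1: ref 3 → FAULT, frames=[1,3,-]
Step 2: ref 3 → HIT, frames=[1,3,-]
Step 3: ref 4 → FAULT, frames=[1,3,4]
Step 4: ref 1 → HIT, frames=[1,3,4]
Step 5: ref 5 → FAULT (evict 1), frames=[5,3,4]
Step 6: ref 2 → FAULT (evict 3), frames=[5,2,4]
Step 7: ref 5 → HIT, frames=[5,2,4]
Step 8: ref 4 → HIT, frames=[5,2,4]
Step 9: ref 3 → FAULT (evict 4), frames=[5,2,3]
Step 10: ref 2 → HIT, frames=[5,2,3]
Step 11: ref 2 → HIT, frames=[5,2,3]
Step 12: ref 5 → HIT, frames=[5,2,3]
Step 13: ref 5 → HIT, frames=[5,2,3]
Step 14: ref 3 → HIT, frames=[5,2,3]
Step 15: ref 1 → FAULT (evict 5), frames=[1,2,3]
Total faults: 7

Answer: 7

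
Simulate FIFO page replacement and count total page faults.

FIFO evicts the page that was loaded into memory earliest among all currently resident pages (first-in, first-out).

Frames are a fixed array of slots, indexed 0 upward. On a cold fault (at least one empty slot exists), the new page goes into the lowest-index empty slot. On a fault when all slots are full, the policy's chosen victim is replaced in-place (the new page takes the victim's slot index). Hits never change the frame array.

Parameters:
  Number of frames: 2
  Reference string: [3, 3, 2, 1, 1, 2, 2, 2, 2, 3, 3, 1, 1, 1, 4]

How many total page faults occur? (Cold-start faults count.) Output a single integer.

Answer: 5

Derivation:
Step 0: ref 3 → FAULT, frames=[3,-]
Step 1: ref 3 → HIT, frames=[3,-]
Step 2: ref 2 → FAULT, frames=[3,2]
Step 3: ref 1 → FAULT (evict 3), frames=[1,2]
Step 4: ref 1 → HIT, frames=[1,2]
Step 5: ref 2 → HIT, frames=[1,2]
Step 6: ref 2 → HIT, frames=[1,2]
Step 7: ref 2 → HIT, frames=[1,2]
Step 8: ref 2 → HIT, frames=[1,2]
Step 9: ref 3 → FAULT (evict 2), frames=[1,3]
Step 10: ref 3 → HIT, frames=[1,3]
Step 11: ref 1 → HIT, frames=[1,3]
Step 12: ref 1 → HIT, frames=[1,3]
Step 13: ref 1 → HIT, frames=[1,3]
Step 14: ref 4 → FAULT (evict 1), frames=[4,3]
Total faults: 5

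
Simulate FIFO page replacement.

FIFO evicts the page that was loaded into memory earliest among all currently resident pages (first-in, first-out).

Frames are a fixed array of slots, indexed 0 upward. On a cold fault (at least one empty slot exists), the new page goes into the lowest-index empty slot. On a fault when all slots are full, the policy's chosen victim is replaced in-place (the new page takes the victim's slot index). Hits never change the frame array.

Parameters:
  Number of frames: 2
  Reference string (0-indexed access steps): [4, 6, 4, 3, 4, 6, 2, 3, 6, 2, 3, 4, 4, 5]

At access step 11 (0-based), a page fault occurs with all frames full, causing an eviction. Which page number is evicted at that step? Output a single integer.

Answer: 2

Derivation:
Step 0: ref 4 -> FAULT, frames=[4,-]
Step 1: ref 6 -> FAULT, frames=[4,6]
Step 2: ref 4 -> HIT, frames=[4,6]
Step 3: ref 3 -> FAULT, evict 4, frames=[3,6]
Step 4: ref 4 -> FAULT, evict 6, frames=[3,4]
Step 5: ref 6 -> FAULT, evict 3, frames=[6,4]
Step 6: ref 2 -> FAULT, evict 4, frames=[6,2]
Step 7: ref 3 -> FAULT, evict 6, frames=[3,2]
Step 8: ref 6 -> FAULT, evict 2, frames=[3,6]
Step 9: ref 2 -> FAULT, evict 3, frames=[2,6]
Step 10: ref 3 -> FAULT, evict 6, frames=[2,3]
Step 11: ref 4 -> FAULT, evict 2, frames=[4,3]
At step 11: evicted page 2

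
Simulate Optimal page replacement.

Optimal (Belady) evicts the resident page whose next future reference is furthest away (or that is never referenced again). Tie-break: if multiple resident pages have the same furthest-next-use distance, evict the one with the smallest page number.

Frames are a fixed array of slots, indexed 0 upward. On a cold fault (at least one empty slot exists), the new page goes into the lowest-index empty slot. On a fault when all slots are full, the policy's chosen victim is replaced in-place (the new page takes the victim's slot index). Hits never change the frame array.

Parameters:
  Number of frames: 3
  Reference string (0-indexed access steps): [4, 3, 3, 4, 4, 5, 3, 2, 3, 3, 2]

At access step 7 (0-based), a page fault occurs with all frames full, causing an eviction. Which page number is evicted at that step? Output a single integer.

Step 0: ref 4 -> FAULT, frames=[4,-,-]
Step 1: ref 3 -> FAULT, frames=[4,3,-]
Step 2: ref 3 -> HIT, frames=[4,3,-]
Step 3: ref 4 -> HIT, frames=[4,3,-]
Step 4: ref 4 -> HIT, frames=[4,3,-]
Step 5: ref 5 -> FAULT, frames=[4,3,5]
Step 6: ref 3 -> HIT, frames=[4,3,5]
Step 7: ref 2 -> FAULT, evict 4, frames=[2,3,5]
At step 7: evicted page 4

Answer: 4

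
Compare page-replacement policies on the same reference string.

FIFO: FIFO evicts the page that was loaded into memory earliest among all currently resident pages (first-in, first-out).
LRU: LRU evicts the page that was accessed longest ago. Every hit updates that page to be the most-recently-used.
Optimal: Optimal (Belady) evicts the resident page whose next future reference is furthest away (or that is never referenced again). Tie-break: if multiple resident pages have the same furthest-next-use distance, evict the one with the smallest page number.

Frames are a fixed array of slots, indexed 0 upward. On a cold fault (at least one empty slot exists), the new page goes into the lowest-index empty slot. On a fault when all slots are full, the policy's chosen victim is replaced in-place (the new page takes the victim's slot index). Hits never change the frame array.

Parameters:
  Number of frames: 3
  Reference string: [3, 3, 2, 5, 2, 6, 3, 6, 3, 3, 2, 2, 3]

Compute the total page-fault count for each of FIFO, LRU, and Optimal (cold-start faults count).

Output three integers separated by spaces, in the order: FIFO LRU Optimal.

--- FIFO ---
  step 0: ref 3 -> FAULT, frames=[3,-,-] (faults so far: 1)
  step 1: ref 3 -> HIT, frames=[3,-,-] (faults so far: 1)
  step 2: ref 2 -> FAULT, frames=[3,2,-] (faults so far: 2)
  step 3: ref 5 -> FAULT, frames=[3,2,5] (faults so far: 3)
  step 4: ref 2 -> HIT, frames=[3,2,5] (faults so far: 3)
  step 5: ref 6 -> FAULT, evict 3, frames=[6,2,5] (faults so far: 4)
  step 6: ref 3 -> FAULT, evict 2, frames=[6,3,5] (faults so far: 5)
  step 7: ref 6 -> HIT, frames=[6,3,5] (faults so far: 5)
  step 8: ref 3 -> HIT, frames=[6,3,5] (faults so far: 5)
  step 9: ref 3 -> HIT, frames=[6,3,5] (faults so far: 5)
  step 10: ref 2 -> FAULT, evict 5, frames=[6,3,2] (faults so far: 6)
  step 11: ref 2 -> HIT, frames=[6,3,2] (faults so far: 6)
  step 12: ref 3 -> HIT, frames=[6,3,2] (faults so far: 6)
  FIFO total faults: 6
--- LRU ---
  step 0: ref 3 -> FAULT, frames=[3,-,-] (faults so far: 1)
  step 1: ref 3 -> HIT, frames=[3,-,-] (faults so far: 1)
  step 2: ref 2 -> FAULT, frames=[3,2,-] (faults so far: 2)
  step 3: ref 5 -> FAULT, frames=[3,2,5] (faults so far: 3)
  step 4: ref 2 -> HIT, frames=[3,2,5] (faults so far: 3)
  step 5: ref 6 -> FAULT, evict 3, frames=[6,2,5] (faults so far: 4)
  step 6: ref 3 -> FAULT, evict 5, frames=[6,2,3] (faults so far: 5)
  step 7: ref 6 -> HIT, frames=[6,2,3] (faults so far: 5)
  step 8: ref 3 -> HIT, frames=[6,2,3] (faults so far: 5)
  step 9: ref 3 -> HIT, frames=[6,2,3] (faults so far: 5)
  step 10: ref 2 -> HIT, frames=[6,2,3] (faults so far: 5)
  step 11: ref 2 -> HIT, frames=[6,2,3] (faults so far: 5)
  step 12: ref 3 -> HIT, frames=[6,2,3] (faults so far: 5)
  LRU total faults: 5
--- Optimal ---
  step 0: ref 3 -> FAULT, frames=[3,-,-] (faults so far: 1)
  step 1: ref 3 -> HIT, frames=[3,-,-] (faults so far: 1)
  step 2: ref 2 -> FAULT, frames=[3,2,-] (faults so far: 2)
  step 3: ref 5 -> FAULT, frames=[3,2,5] (faults so far: 3)
  step 4: ref 2 -> HIT, frames=[3,2,5] (faults so far: 3)
  step 5: ref 6 -> FAULT, evict 5, frames=[3,2,6] (faults so far: 4)
  step 6: ref 3 -> HIT, frames=[3,2,6] (faults so far: 4)
  step 7: ref 6 -> HIT, frames=[3,2,6] (faults so far: 4)
  step 8: ref 3 -> HIT, frames=[3,2,6] (faults so far: 4)
  step 9: ref 3 -> HIT, frames=[3,2,6] (faults so far: 4)
  step 10: ref 2 -> HIT, frames=[3,2,6] (faults so far: 4)
  step 11: ref 2 -> HIT, frames=[3,2,6] (faults so far: 4)
  step 12: ref 3 -> HIT, frames=[3,2,6] (faults so far: 4)
  Optimal total faults: 4

Answer: 6 5 4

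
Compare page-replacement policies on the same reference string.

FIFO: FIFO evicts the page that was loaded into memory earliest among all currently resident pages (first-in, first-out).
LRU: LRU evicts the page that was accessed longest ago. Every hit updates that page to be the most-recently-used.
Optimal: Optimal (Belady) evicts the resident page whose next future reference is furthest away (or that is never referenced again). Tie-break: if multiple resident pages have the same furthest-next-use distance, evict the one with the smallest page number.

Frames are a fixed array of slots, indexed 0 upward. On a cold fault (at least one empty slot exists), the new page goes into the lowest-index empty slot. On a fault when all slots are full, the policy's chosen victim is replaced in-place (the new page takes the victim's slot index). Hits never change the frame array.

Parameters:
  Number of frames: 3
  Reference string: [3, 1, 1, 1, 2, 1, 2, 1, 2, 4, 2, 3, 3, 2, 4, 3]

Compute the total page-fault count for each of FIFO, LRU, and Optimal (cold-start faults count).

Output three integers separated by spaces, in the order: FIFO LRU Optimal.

--- FIFO ---
  step 0: ref 3 -> FAULT, frames=[3,-,-] (faults so far: 1)
  step 1: ref 1 -> FAULT, frames=[3,1,-] (faults so far: 2)
  step 2: ref 1 -> HIT, frames=[3,1,-] (faults so far: 2)
  step 3: ref 1 -> HIT, frames=[3,1,-] (faults so far: 2)
  step 4: ref 2 -> FAULT, frames=[3,1,2] (faults so far: 3)
  step 5: ref 1 -> HIT, frames=[3,1,2] (faults so far: 3)
  step 6: ref 2 -> HIT, frames=[3,1,2] (faults so far: 3)
  step 7: ref 1 -> HIT, frames=[3,1,2] (faults so far: 3)
  step 8: ref 2 -> HIT, frames=[3,1,2] (faults so far: 3)
  step 9: ref 4 -> FAULT, evict 3, frames=[4,1,2] (faults so far: 4)
  step 10: ref 2 -> HIT, frames=[4,1,2] (faults so far: 4)
  step 11: ref 3 -> FAULT, evict 1, frames=[4,3,2] (faults so far: 5)
  step 12: ref 3 -> HIT, frames=[4,3,2] (faults so far: 5)
  step 13: ref 2 -> HIT, frames=[4,3,2] (faults so far: 5)
  step 14: ref 4 -> HIT, frames=[4,3,2] (faults so far: 5)
  step 15: ref 3 -> HIT, frames=[4,3,2] (faults so far: 5)
  FIFO total faults: 5
--- LRU ---
  step 0: ref 3 -> FAULT, frames=[3,-,-] (faults so far: 1)
  step 1: ref 1 -> FAULT, frames=[3,1,-] (faults so far: 2)
  step 2: ref 1 -> HIT, frames=[3,1,-] (faults so far: 2)
  step 3: ref 1 -> HIT, frames=[3,1,-] (faults so far: 2)
  step 4: ref 2 -> FAULT, frames=[3,1,2] (faults so far: 3)
  step 5: ref 1 -> HIT, frames=[3,1,2] (faults so far: 3)
  step 6: ref 2 -> HIT, frames=[3,1,2] (faults so far: 3)
  step 7: ref 1 -> HIT, frames=[3,1,2] (faults so far: 3)
  step 8: ref 2 -> HIT, frames=[3,1,2] (faults so far: 3)
  step 9: ref 4 -> FAULT, evict 3, frames=[4,1,2] (faults so far: 4)
  step 10: ref 2 -> HIT, frames=[4,1,2] (faults so far: 4)
  step 11: ref 3 -> FAULT, evict 1, frames=[4,3,2] (faults so far: 5)
  step 12: ref 3 -> HIT, frames=[4,3,2] (faults so far: 5)
  step 13: ref 2 -> HIT, frames=[4,3,2] (faults so far: 5)
  step 14: ref 4 -> HIT, frames=[4,3,2] (faults so far: 5)
  step 15: ref 3 -> HIT, frames=[4,3,2] (faults so far: 5)
  LRU total faults: 5
--- Optimal ---
  step 0: ref 3 -> FAULT, frames=[3,-,-] (faults so far: 1)
  step 1: ref 1 -> FAULT, frames=[3,1,-] (faults so far: 2)
  step 2: ref 1 -> HIT, frames=[3,1,-] (faults so far: 2)
  step 3: ref 1 -> HIT, frames=[3,1,-] (faults so far: 2)
  step 4: ref 2 -> FAULT, frames=[3,1,2] (faults so far: 3)
  step 5: ref 1 -> HIT, frames=[3,1,2] (faults so far: 3)
  step 6: ref 2 -> HIT, frames=[3,1,2] (faults so far: 3)
  step 7: ref 1 -> HIT, frames=[3,1,2] (faults so far: 3)
  step 8: ref 2 -> HIT, frames=[3,1,2] (faults so far: 3)
  step 9: ref 4 -> FAULT, evict 1, frames=[3,4,2] (faults so far: 4)
  step 10: ref 2 -> HIT, frames=[3,4,2] (faults so far: 4)
  step 11: ref 3 -> HIT, frames=[3,4,2] (faults so far: 4)
  step 12: ref 3 -> HIT, frames=[3,4,2] (faults so far: 4)
  step 13: ref 2 -> HIT, frames=[3,4,2] (faults so far: 4)
  step 14: ref 4 -> HIT, frames=[3,4,2] (faults so far: 4)
  step 15: ref 3 -> HIT, frames=[3,4,2] (faults so far: 4)
  Optimal total faults: 4

Answer: 5 5 4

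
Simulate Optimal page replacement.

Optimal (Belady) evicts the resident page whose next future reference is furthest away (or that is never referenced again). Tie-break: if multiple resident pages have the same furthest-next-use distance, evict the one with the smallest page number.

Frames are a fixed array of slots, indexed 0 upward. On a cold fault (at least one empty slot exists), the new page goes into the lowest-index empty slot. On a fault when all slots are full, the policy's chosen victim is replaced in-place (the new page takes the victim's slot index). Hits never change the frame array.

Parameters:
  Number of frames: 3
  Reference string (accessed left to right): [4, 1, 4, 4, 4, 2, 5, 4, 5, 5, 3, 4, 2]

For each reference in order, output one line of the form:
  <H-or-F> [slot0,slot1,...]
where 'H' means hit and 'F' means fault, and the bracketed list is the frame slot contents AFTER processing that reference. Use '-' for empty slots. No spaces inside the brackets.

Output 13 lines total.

F [4,-,-]
F [4,1,-]
H [4,1,-]
H [4,1,-]
H [4,1,-]
F [4,1,2]
F [4,5,2]
H [4,5,2]
H [4,5,2]
H [4,5,2]
F [4,3,2]
H [4,3,2]
H [4,3,2]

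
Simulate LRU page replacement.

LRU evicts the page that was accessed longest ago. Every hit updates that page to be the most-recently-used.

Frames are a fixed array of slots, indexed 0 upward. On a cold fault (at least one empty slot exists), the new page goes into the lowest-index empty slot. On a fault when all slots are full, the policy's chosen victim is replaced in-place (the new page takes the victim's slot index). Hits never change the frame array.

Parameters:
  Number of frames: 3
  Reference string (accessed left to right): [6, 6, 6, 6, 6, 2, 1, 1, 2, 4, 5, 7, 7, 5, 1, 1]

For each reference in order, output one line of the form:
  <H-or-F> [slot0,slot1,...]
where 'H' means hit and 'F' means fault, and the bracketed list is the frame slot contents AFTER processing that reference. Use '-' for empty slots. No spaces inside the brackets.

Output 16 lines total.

F [6,-,-]
H [6,-,-]
H [6,-,-]
H [6,-,-]
H [6,-,-]
F [6,2,-]
F [6,2,1]
H [6,2,1]
H [6,2,1]
F [4,2,1]
F [4,2,5]
F [4,7,5]
H [4,7,5]
H [4,7,5]
F [1,7,5]
H [1,7,5]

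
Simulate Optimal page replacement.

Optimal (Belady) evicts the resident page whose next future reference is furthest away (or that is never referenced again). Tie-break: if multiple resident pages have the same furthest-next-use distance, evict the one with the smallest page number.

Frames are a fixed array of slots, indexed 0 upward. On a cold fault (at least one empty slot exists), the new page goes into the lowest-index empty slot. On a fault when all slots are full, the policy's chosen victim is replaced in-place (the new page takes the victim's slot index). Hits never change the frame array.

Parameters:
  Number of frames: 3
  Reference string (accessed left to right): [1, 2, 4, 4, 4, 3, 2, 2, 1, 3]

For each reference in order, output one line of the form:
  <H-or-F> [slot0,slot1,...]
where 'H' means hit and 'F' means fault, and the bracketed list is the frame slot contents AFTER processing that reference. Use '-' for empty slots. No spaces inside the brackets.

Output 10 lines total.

F [1,-,-]
F [1,2,-]
F [1,2,4]
H [1,2,4]
H [1,2,4]
F [1,2,3]
H [1,2,3]
H [1,2,3]
H [1,2,3]
H [1,2,3]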